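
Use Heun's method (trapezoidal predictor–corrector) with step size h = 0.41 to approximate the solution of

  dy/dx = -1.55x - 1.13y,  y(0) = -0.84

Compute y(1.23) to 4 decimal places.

Heun: k1 = f(x_n, y_n); k2 = f(x_n + h, y_n + h·k1); y_{n+1} = y_n + (h/2)·(k1 + k2).
x=0.000000, y=-0.840000:
  k1 = f(0.000000, -0.840000) = 0.949200
  k2 = f(0.410000, -0.450828) = -0.126064
  y ← -0.840000 + (0.41/2)·(0.949200 + (-0.126064)) = -0.671257
x=0.410000, y=-0.671257:
  k1 = f(0.410000, -0.671257) = 0.123021
  k2 = f(0.820000, -0.620819) = -0.569475
  y ← -0.671257 + (0.41/2)·(0.123021 + (-0.569475)) = -0.762780
x=0.820000, y=-0.762780:
  k1 = f(0.820000, -0.762780) = -0.409058
  k2 = f(1.230000, -0.930494) = -0.855042
  y ← -0.762780 + (0.41/2)·(-0.409058 + (-0.855042)) = -1.021921
y(1.23) ≈ -1.0219

-1.0219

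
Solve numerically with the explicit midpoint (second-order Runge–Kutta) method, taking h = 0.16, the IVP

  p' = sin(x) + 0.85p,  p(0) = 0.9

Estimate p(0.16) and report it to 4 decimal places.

1.0435

Midpoint: k1 = f(x_n, p_n); k2 = f(x_n + h/2, p_n + (h/2)·k1); p_{n+1} = p_n + h·k2.
x=0.000000, p=0.900000:
  k1 = f(0.000000, 0.900000) = 0.765000
  k2 = f(0.080000, 0.961200) = 0.896935
  p ← 0.900000 + 0.16·0.896935 = 1.043510
p(0.16) ≈ 1.0435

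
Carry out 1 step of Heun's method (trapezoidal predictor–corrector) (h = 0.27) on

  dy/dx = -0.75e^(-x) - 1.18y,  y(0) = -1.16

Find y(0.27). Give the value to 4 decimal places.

-0.9956

Heun: k1 = f(x_n, y_n); k2 = f(x_n + h, y_n + h·k1); y_{n+1} = y_n + (h/2)·(k1 + k2).
x=0.000000, y=-1.160000:
  k1 = f(0.000000, -1.160000) = 0.618800
  k2 = f(0.270000, -0.992924) = 0.599116
  y ← -1.160000 + (0.27/2)·(0.618800 + 0.599116) = -0.995581
y(0.27) ≈ -0.9956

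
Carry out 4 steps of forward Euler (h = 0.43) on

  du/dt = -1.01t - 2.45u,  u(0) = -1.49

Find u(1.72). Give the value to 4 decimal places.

Euler: u_{n+1} = u_n + h·f(t_n, u_n).
t=0.000000, u=-1.490000: f=3.650500 → u ← -1.490000 + 0.43·3.650500 = 0.079715
t=0.430000, u=0.079715: f=-0.629602 → u ← 0.079715 + 0.43·(-0.629602) = -0.191014
t=0.860000, u=-0.191014: f=-0.400616 → u ← -0.191014 + 0.43·(-0.400616) = -0.363279
t=1.290000, u=-0.363279: f=-0.412867 → u ← -0.363279 + 0.43·(-0.412867) = -0.540812
u(1.72) ≈ -0.5408

-0.5408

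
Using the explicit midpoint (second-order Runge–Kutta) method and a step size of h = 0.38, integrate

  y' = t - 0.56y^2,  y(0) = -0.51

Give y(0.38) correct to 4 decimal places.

Midpoint: k1 = f(t_n, y_n); k2 = f(t_n + h/2, y_n + (h/2)·k1); y_{n+1} = y_n + h·k2.
t=0.000000, y=-0.510000:
  k1 = f(0.000000, -0.510000) = -0.145656
  k2 = f(0.190000, -0.537675) = 0.028107
  y ← -0.510000 + 0.38·0.028107 = -0.499319
y(0.38) ≈ -0.4993

-0.4993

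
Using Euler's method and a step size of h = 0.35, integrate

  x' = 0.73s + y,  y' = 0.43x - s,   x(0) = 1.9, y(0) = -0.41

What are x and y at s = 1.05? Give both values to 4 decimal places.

1.9876, 0.0441

Euler on (x,y): x_{n+1} = x_n + h·x', y_{n+1} = y_n + h·y'.
0.000000: (1.900000, -0.410000); f=(-0.410000, 0.817000) → (1.756500, -0.124050)
0.350000: (1.756500, -0.124050); f=(0.131450, 0.405295) → (1.802507, 0.017803)
0.700000: (1.802507, 0.017803); f=(0.528803, 0.075078) → (1.987589, 0.044081)
(x(1.05), y(1.05)) ≈ (1.9876, 0.0441)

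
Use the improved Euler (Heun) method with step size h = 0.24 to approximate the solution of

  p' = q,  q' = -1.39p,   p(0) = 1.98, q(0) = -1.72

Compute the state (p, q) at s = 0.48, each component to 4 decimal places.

0.8736, -2.7155

Heun on (p,q): k1 = f(s_n, state_n); k2 = f(s_n + h, state_n + h·k1); state_{n+1} = state_n + (h/2)·(k1 + k2).
0.000000: (1.980000, -1.720000)
  k1 = (-1.720000, -2.752200)
  predictor → (1.567200, -2.380528)
  k2 = (-2.380528, -2.178408)
  → (1.487937, -2.311673)
0.240000: (1.487937, -2.311673)
  k1 = (-2.311673, -2.068232)
  predictor → (0.933135, -2.808049)
  k2 = (-2.808049, -1.297058)
  → (0.873570, -2.715508)
(p(0.48), q(0.48)) ≈ (0.8736, -2.7155)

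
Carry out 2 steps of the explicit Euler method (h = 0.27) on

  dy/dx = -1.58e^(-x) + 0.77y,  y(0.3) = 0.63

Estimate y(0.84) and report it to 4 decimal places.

Euler: y_{n+1} = y_n + h·f(x_n, y_n).
x=0.300000, y=0.630000: f=-0.685393 → y ← 0.630000 + 0.27·(-0.685393) = 0.444944
x=0.570000, y=0.444944: f=-0.550923 → y ← 0.444944 + 0.27·(-0.550923) = 0.296195
y(0.84) ≈ 0.2962

0.2962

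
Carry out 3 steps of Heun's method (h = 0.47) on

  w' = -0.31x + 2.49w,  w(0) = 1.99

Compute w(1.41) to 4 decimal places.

45.3764

Heun: k1 = f(x_n, w_n); k2 = f(x_n + h, w_n + h·k1); w_{n+1} = w_n + (h/2)·(k1 + k2).
x=0.000000, w=1.990000:
  k1 = f(0.000000, 1.990000) = 4.955100
  k2 = f(0.470000, 4.318897) = 10.608354
  w ← 1.990000 + (0.47/2)·(4.955100 + 10.608354) = 5.647412
x=0.470000, w=5.647412:
  k1 = f(0.470000, 5.647412) = 13.916355
  k2 = f(0.940000, 12.188098) = 30.056965
  w ← 5.647412 + (0.47/2)·(13.916355 + 30.056965) = 15.981142
x=0.940000, w=15.981142:
  k1 = f(0.940000, 15.981142) = 39.501643
  k2 = f(1.410000, 34.546914) = 85.584716
  w ← 15.981142 + (0.47/2)·(39.501643 + 85.584716) = 45.376436
w(1.41) ≈ 45.3764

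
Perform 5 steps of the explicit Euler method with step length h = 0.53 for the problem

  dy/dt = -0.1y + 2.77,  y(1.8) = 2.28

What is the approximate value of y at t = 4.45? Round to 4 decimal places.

8.3391

Euler: y_{n+1} = y_n + h·f(t_n, y_n).
t=1.800000, y=2.280000: f=2.542000 → y ← 2.280000 + 0.53·2.542000 = 3.627260
t=2.330000, y=3.627260: f=2.407274 → y ← 3.627260 + 0.53·2.407274 = 4.903115
t=2.860000, y=4.903115: f=2.279688 → y ← 4.903115 + 0.53·2.279688 = 6.111350
t=3.390000, y=6.111350: f=2.158865 → y ← 6.111350 + 0.53·2.158865 = 7.255549
t=3.920000, y=7.255549: f=2.044445 → y ← 7.255549 + 0.53·2.044445 = 8.339104
y(4.45) ≈ 8.3391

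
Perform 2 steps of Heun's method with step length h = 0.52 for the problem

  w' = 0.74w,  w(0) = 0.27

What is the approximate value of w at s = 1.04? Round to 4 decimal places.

Heun: k1 = f(s_n, w_n); k2 = f(s_n + h, w_n + h·k1); w_{n+1} = w_n + (h/2)·(k1 + k2).
s=0.000000, w=0.270000:
  k1 = f(0.000000, 0.270000) = 0.199800
  k2 = f(0.520000, 0.373896) = 0.276683
  w ← 0.270000 + (0.52/2)·(0.199800 + 0.276683) = 0.393886
s=0.520000, w=0.393886:
  k1 = f(0.520000, 0.393886) = 0.291475
  k2 = f(1.040000, 0.545453) = 0.403635
  w ← 0.393886 + (0.52/2)·(0.291475 + 0.403635) = 0.574614
w(1.04) ≈ 0.5746

0.5746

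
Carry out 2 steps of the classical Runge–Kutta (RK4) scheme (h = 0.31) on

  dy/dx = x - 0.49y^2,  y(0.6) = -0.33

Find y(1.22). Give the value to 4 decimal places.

0.2239

RK4: k1 = f(x_n, y_n); k2 = f(x_n + h/2, y_n + (h/2)·k1); k3 = f(x_n + h/2, y_n + (h/2)·k2); k4 = f(x_n + h, y_n + h·k3); y_{n+1} = y_n + (h/6)·(k1 + 2k2 + 2k3 + k4).
x=0.600000, y=-0.330000:
  k1 = f(0.600000, -0.330000) = 0.546639
  k2 = f(0.755000, -0.245271) = 0.725523
  k3 = f(0.755000, -0.217544) = 0.731811
  k4 = f(0.910000, -0.103139) = 0.904788
  y ← -0.330000 + (0.31/6)·(k1 + 2k2 + 2k3 + k4) = -0.104419
x=0.910000, y=-0.104419:
  k1 = f(0.910000, -0.104419) = 0.904657
  k2 = f(1.065000, 0.035803) = 1.064372
  k3 = f(1.065000, 0.060559) = 1.063203
  k4 = f(1.220000, 0.225174) = 1.195155
  y ← -0.104419 + (0.31/6)·(k1 + 2k2 + 2k3 + k4) = 0.223921
y(1.22) ≈ 0.2239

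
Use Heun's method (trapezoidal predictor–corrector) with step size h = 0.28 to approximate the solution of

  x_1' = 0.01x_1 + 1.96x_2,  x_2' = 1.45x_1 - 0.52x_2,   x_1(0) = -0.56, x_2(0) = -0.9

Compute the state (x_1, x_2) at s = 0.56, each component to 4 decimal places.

-1.7617, -1.4723

Heun on (x_1,x_2): k1 = f(s_n, state_n); k2 = f(s_n + h, state_n + h·k1); state_{n+1} = state_n + (h/2)·(k1 + k2).
0.000000: (-0.560000, -0.900000)
  k1 = (-1.769600, -0.344000)
  predictor → (-1.055488, -0.996320)
  k2 = (-1.963342, -1.012371)
  → (-1.082612, -1.089892)
0.280000: (-1.082612, -1.089892)
  k1 = (-2.147014, -1.003043)
  predictor → (-1.683776, -1.370744)
  k2 = (-2.703496, -1.728688)
  → (-1.761683, -1.472334)
(x_1(0.56), x_2(0.56)) ≈ (-1.7617, -1.4723)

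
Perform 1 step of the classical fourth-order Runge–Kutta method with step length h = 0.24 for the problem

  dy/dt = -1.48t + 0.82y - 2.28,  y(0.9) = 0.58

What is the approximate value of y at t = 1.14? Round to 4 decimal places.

-0.2975

RK4: k1 = f(t_n, y_n); k2 = f(t_n + h/2, y_n + (h/2)·k1); k3 = f(t_n + h/2, y_n + (h/2)·k2); k4 = f(t_n + h, y_n + h·k3); y_{n+1} = y_n + (h/6)·(k1 + 2k2 + 2k3 + k4).
t=0.900000, y=0.580000:
  k1 = f(0.900000, 0.580000) = -3.136400
  k2 = f(1.020000, 0.203632) = -3.622622
  k3 = f(1.020000, 0.145285) = -3.670466
  k4 = f(1.140000, -0.300912) = -4.213948
  y ← 0.580000 + (0.24/6)·(k1 + 2k2 + 2k3 + k4) = -0.297461
y(1.14) ≈ -0.2975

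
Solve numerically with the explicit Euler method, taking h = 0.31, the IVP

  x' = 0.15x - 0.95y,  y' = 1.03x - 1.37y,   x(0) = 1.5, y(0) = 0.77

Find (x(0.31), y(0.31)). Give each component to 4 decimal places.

1.3430, 0.9219

Euler on (x,y): x_{n+1} = x_n + h·x', y_{n+1} = y_n + h·y'.
0.000000: (1.500000, 0.770000); f=(-0.506500, 0.490100) → (1.342985, 0.921931)
(x(0.31), y(0.31)) ≈ (1.3430, 0.9219)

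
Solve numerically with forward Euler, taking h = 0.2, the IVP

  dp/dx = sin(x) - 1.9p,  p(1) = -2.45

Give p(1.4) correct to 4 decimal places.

-0.6510

Euler: p_{n+1} = p_n + h·f(x_n, p_n).
x=1.000000, p=-2.450000: f=5.496471 → p ← -2.450000 + 0.2·5.496471 = -1.350706
x=1.200000, p=-1.350706: f=3.498380 → p ← -1.350706 + 0.2·3.498380 = -0.651030
p(1.4) ≈ -0.6510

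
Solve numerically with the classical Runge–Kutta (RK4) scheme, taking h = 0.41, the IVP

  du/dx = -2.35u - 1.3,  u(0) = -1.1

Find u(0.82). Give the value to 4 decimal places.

-0.6353

RK4: k1 = f(x_n, u_n); k2 = f(x_n + h/2, u_n + (h/2)·k1); k3 = f(x_n + h/2, u_n + (h/2)·k2); k4 = f(x_n + h, u_n + h·k3); u_{n+1} = u_n + (h/6)·(k1 + 2k2 + 2k3 + k4).
x=0.000000, u=-1.100000:
  k1 = f(0.000000, -1.100000) = 1.285000
  k2 = f(0.205000, -0.836575) = 0.665951
  k3 = f(0.205000, -0.963480) = 0.964178
  k4 = f(0.410000, -0.704687) = 0.356015
  u ← -1.100000 + (0.41/6)·(k1 + 2k2 + 2k3 + k4) = -0.765080
x=0.410000, u=-0.765080:
  k1 = f(0.410000, -0.765080) = 0.497937
  k2 = f(0.615000, -0.663003) = 0.258056
  k3 = f(0.615000, -0.712178) = 0.373619
  k4 = f(0.820000, -0.611896) = 0.137956
  u ← -0.765080 + (0.41/6)·(k1 + 2k2 + 2k3 + k4) = -0.635298
u(0.82) ≈ -0.6353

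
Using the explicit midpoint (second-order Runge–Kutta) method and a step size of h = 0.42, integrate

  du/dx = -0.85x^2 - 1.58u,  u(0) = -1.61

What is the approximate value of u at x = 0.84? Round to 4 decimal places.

Midpoint: k1 = f(x_n, u_n); k2 = f(x_n + h/2, u_n + (h/2)·k1); u_{n+1} = u_n + h·k2.
x=0.000000, u=-1.610000:
  k1 = f(0.000000, -1.610000) = 2.543800
  k2 = f(0.210000, -1.075802) = 1.662282
  u ← -1.610000 + 0.42·1.662282 = -0.911841
x=0.420000, u=-0.911841:
  k1 = f(0.420000, -0.911841) = 1.290770
  k2 = f(0.630000, -0.640780) = 0.675067
  u ← -0.911841 + 0.42·0.675067 = -0.628313
u(0.84) ≈ -0.6283

-0.6283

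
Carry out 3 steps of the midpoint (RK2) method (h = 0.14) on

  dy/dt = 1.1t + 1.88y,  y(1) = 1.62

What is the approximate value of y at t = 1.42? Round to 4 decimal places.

Midpoint: k1 = f(t_n, y_n); k2 = f(t_n + h/2, y_n + (h/2)·k1); y_{n+1} = y_n + h·k2.
t=1.000000, y=1.620000:
  k1 = f(1.000000, 1.620000) = 4.145600
  k2 = f(1.070000, 1.910192) = 4.768161
  y ← 1.620000 + 0.14·4.768161 = 2.287543
t=1.140000, y=2.287543:
  k1 = f(1.140000, 2.287543) = 5.554580
  k2 = f(1.210000, 2.676363) = 6.362563
  y ← 2.287543 + 0.14·6.362563 = 3.178301
t=1.280000, y=3.178301:
  k1 = f(1.280000, 3.178301) = 7.383206
  k2 = f(1.350000, 3.695126) = 8.431836
  y ← 3.178301 + 0.14·8.431836 = 4.358758
y(1.42) ≈ 4.3588

4.3588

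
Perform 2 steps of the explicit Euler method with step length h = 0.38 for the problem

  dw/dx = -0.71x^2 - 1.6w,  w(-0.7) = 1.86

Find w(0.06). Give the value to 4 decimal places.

Euler: w_{n+1} = w_n + h·f(x_n, w_n).
x=-0.700000, w=1.860000: f=-3.323900 → w ← 1.860000 + 0.38·(-3.323900) = 0.596918
x=-0.320000, w=0.596918: f=-1.027773 → w ← 0.596918 + 0.38·(-1.027773) = 0.206364
w(0.06) ≈ 0.2064

0.2064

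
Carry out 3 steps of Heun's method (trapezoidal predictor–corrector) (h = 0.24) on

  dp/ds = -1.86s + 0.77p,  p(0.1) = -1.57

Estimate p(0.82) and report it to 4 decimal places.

Heun: k1 = f(s_n, p_n); k2 = f(s_n + h, p_n + h·k1); p_{n+1} = p_n + (h/2)·(k1 + k2).
s=0.100000, p=-1.570000:
  k1 = f(0.100000, -1.570000) = -1.394900
  k2 = f(0.340000, -1.904776) = -2.099078
  p ← -1.570000 + (0.24/2)·(-1.394900 + (-2.099078)) = -1.989277
s=0.340000, p=-1.989277:
  k1 = f(0.340000, -1.989277) = -2.164144
  k2 = f(0.580000, -2.508672) = -3.010477
  p ← -1.989277 + (0.24/2)·(-2.164144 + (-3.010477)) = -2.610232
s=0.580000, p=-2.610232:
  k1 = f(0.580000, -2.610232) = -3.088678
  k2 = f(0.820000, -3.351515) = -4.105866
  p ← -2.610232 + (0.24/2)·(-3.088678 + (-4.105866)) = -3.473577
p(0.82) ≈ -3.4736

-3.4736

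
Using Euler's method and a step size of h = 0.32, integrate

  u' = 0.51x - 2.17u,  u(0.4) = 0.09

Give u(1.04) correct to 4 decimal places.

Euler: u_{n+1} = u_n + h·f(x_n, u_n).
x=0.400000, u=0.090000: f=0.008700 → u ← 0.090000 + 0.32·0.008700 = 0.092784
x=0.720000, u=0.092784: f=0.165859 → u ← 0.092784 + 0.32·0.165859 = 0.145859
u(1.04) ≈ 0.1459

0.1459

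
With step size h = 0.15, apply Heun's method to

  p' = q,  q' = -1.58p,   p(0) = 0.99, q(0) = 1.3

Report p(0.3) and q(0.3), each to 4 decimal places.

1.3030, 0.7471

Heun on (p,q): k1 = f(t_n, state_n); k2 = f(t_n + h, state_n + h·k1); state_{n+1} = state_n + (h/2)·(k1 + k2).
0.000000: (0.990000, 1.300000)
  k1 = (1.300000, -1.564200)
  predictor → (1.185000, 1.065370)
  k2 = (1.065370, -1.872300)
  → (1.167403, 1.042263)
0.150000: (1.167403, 1.042263)
  k1 = (1.042263, -1.844496)
  predictor → (1.323742, 0.765588)
  k2 = (0.765588, -2.091513)
  → (1.302992, 0.747062)
(p(0.3), q(0.3)) ≈ (1.3030, 0.7471)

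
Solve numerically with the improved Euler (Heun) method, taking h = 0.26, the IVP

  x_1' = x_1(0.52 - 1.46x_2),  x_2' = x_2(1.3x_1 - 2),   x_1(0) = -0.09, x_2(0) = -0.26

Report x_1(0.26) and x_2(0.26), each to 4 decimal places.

-0.1105, -0.1559

Heun on (x_1,x_2): k1 = f(t_n, state_n); k2 = f(t_n + h, state_n + h·k1); state_{n+1} = state_n + (h/2)·(k1 + k2).
0.000000: (-0.090000, -0.260000)
  k1 = (-0.080964, 0.550420)
  predictor → (-0.111051, -0.116891)
  k2 = (-0.076698, 0.250657)
  → (-0.110496, -0.155860)
(x_1(0.26), x_2(0.26)) ≈ (-0.1105, -0.1559)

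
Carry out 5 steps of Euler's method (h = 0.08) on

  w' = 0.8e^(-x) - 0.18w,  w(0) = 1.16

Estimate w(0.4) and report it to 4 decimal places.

1.3449

Euler: w_{n+1} = w_n + h·f(x_n, w_n).
x=0.000000, w=1.160000: f=0.591200 → w ← 1.160000 + 0.08·0.591200 = 1.207296
x=0.080000, w=1.207296: f=0.521180 → w ← 1.207296 + 0.08·0.521180 = 1.248990
x=0.160000, w=1.248990: f=0.456897 → w ← 1.248990 + 0.08·0.456897 = 1.285542
x=0.240000, w=1.285542: f=0.397905 → w ← 1.285542 + 0.08·0.397905 = 1.317375
x=0.320000, w=1.317375: f=0.343792 → w ← 1.317375 + 0.08·0.343792 = 1.344878
w(0.4) ≈ 1.3449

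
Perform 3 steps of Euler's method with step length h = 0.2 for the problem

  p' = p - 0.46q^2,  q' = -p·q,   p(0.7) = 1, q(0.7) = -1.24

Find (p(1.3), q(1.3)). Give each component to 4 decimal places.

1.3594, -0.5975

Euler on (p,q): p_{n+1} = p_n + h·p', q_{n+1} = q_n + h·q'.
0.700000: (1.000000, -1.240000); f=(0.292704, 1.240000) → (1.058541, -0.992000)
0.900000: (1.058541, -0.992000); f=(0.605871, 1.050072) → (1.179715, -0.781986)
1.100000: (1.179715, -0.781986); f=(0.898424, 0.922520) → (1.359400, -0.597481)
(p(1.3), q(1.3)) ≈ (1.3594, -0.5975)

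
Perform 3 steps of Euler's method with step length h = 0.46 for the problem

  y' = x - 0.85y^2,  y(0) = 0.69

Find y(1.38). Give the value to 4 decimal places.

0.8909

Euler: y_{n+1} = y_n + h·f(x_n, y_n).
x=0.000000, y=0.690000: f=-0.404685 → y ← 0.690000 + 0.46·(-0.404685) = 0.503845
x=0.460000, y=0.503845: f=0.244219 → y ← 0.503845 + 0.46·0.244219 = 0.616186
x=0.920000, y=0.616186: f=0.597268 → y ← 0.616186 + 0.46·0.597268 = 0.890929
y(1.38) ≈ 0.8909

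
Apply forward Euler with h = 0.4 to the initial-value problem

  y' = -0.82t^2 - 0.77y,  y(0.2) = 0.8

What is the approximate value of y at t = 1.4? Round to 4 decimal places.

-0.1509

Euler: y_{n+1} = y_n + h·f(t_n, y_n).
t=0.200000, y=0.800000: f=-0.648800 → y ← 0.800000 + 0.4·(-0.648800) = 0.540480
t=0.600000, y=0.540480: f=-0.711370 → y ← 0.540480 + 0.4·(-0.711370) = 0.255932
t=1.000000, y=0.255932: f=-1.017068 → y ← 0.255932 + 0.4·(-1.017068) = -0.150895
y(1.4) ≈ -0.1509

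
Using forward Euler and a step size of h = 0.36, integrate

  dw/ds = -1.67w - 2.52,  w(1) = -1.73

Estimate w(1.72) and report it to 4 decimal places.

Euler: w_{n+1} = w_n + h·f(s_n, w_n).
s=1.000000, w=-1.730000: f=0.369100 → w ← -1.730000 + 0.36·0.369100 = -1.597124
s=1.360000, w=-1.597124: f=0.147197 → w ← -1.597124 + 0.36·0.147197 = -1.544133
w(1.72) ≈ -1.5441

-1.5441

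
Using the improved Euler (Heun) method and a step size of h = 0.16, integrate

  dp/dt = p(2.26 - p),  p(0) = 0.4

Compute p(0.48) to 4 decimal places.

Heun: k1 = f(t_n, p_n); k2 = f(t_n + h, p_n + h·k1); p_{n+1} = p_n + (h/2)·(k1 + k2).
t=0.000000, p=0.400000:
  k1 = f(0.000000, 0.400000) = 0.744000
  k2 = f(0.160000, 0.519040) = 0.903628
  p ← 0.400000 + (0.16/2)·(0.744000 + 0.903628) = 0.531810
t=0.160000, p=0.531810:
  k1 = f(0.160000, 0.531810) = 0.919069
  k2 = f(0.320000, 0.678861) = 1.073374
  p ← 0.531810 + (0.16/2)·(0.919069 + 1.073374) = 0.691206
t=0.320000, p=0.691206:
  k1 = f(0.320000, 0.691206) = 1.084360
  k2 = f(0.480000, 0.864703) = 1.206518
  p ← 0.691206 + (0.16/2)·(1.084360 + 1.206518) = 0.874476
p(0.48) ≈ 0.8745

0.8745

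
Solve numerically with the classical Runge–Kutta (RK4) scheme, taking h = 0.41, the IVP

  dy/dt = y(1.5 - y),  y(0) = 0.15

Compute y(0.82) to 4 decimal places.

RK4: k1 = f(t_n, y_n); k2 = f(t_n + h/2, y_n + (h/2)·k1); k3 = f(t_n + h/2, y_n + (h/2)·k2); k4 = f(t_n + h, y_n + h·k3); y_{n+1} = y_n + (h/6)·(k1 + 2k2 + 2k3 + k4).
t=0.000000, y=0.150000:
  k1 = f(0.000000, 0.150000) = 0.202500
  k2 = f(0.205000, 0.191513) = 0.250592
  k3 = f(0.205000, 0.201371) = 0.261507
  k4 = f(0.410000, 0.257218) = 0.319666
  y ← 0.150000 + (0.41/6)·(k1 + 2k2 + 2k3 + k4) = 0.255668
t=0.410000, y=0.255668:
  k1 = f(0.410000, 0.255668) = 0.318136
  k2 = f(0.615000, 0.320886) = 0.378361
  k3 = f(0.615000, 0.333232) = 0.388805
  k4 = f(0.820000, 0.415078) = 0.450327
  y ← 0.255668 + (0.41/6)·(k1 + 2k2 + 2k3 + k4) = 0.413026
y(0.82) ≈ 0.4130

0.4130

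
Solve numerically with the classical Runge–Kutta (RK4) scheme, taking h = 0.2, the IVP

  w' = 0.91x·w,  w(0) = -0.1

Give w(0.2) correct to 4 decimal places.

-0.1018

RK4: k1 = f(x_n, w_n); k2 = f(x_n + h/2, w_n + (h/2)·k1); k3 = f(x_n + h/2, w_n + (h/2)·k2); k4 = f(x_n + h, w_n + h·k3); w_{n+1} = w_n + (h/6)·(k1 + 2k2 + 2k3 + k4).
x=0.000000, w=-0.100000:
  k1 = f(0.000000, -0.100000) = 0.000000
  k2 = f(0.100000, -0.100000) = -0.009100
  k3 = f(0.100000, -0.100910) = -0.009183
  k4 = f(0.200000, -0.101837) = -0.018534
  w ← -0.100000 + (0.2/6)·(k1 + 2k2 + 2k3 + k4) = -0.101837
w(0.2) ≈ -0.1018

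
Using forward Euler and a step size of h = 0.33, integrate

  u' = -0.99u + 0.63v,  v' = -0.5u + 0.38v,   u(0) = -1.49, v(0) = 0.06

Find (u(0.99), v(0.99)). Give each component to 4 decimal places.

Euler on (u,v): u_{n+1} = u_n + h·u', v_{n+1} = v_n + h·v'.
0.000000: (-1.490000, 0.060000); f=(1.512900, 0.767800) → (-0.990743, 0.313374)
0.330000: (-0.990743, 0.313374); f=(1.178261, 0.614454) → (-0.601917, 0.516144)
0.660000: (-0.601917, 0.516144); f=(0.921068, 0.497093) → (-0.297964, 0.680184)
(u(0.99), v(0.99)) ≈ (-0.2980, 0.6802)

-0.2980, 0.6802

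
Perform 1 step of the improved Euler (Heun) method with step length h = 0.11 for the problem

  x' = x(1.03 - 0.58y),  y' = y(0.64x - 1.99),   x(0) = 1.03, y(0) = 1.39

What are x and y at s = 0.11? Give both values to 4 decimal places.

1.0625, 1.2025

Heun on (x,y): k1 = f(s_n, state_n); k2 = f(s_n + h, state_n + h·k1); state_{n+1} = state_n + (h/2)·(k1 + k2).
0.000000: (1.030000, 1.390000)
  k1 = (0.230514, -1.849812)
  predictor → (1.055357, 1.186521)
  k2 = (0.360740, -1.559767)
  → (1.062519, 1.202473)
(x(0.11), y(0.11)) ≈ (1.0625, 1.2025)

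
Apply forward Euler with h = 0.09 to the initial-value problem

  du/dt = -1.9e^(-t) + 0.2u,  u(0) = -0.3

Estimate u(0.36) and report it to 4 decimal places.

Euler: u_{n+1} = u_n + h·f(t_n, u_n).
t=0.000000, u=-0.300000: f=-1.960000 → u ← -0.300000 + 0.09·(-1.960000) = -0.476400
t=0.090000, u=-0.476400: f=-1.831749 → u ← -0.476400 + 0.09·(-1.831749) = -0.641257
t=0.180000, u=-0.641257: f=-1.715265 → u ← -0.641257 + 0.09·(-1.715265) = -0.795631
t=0.270000, u=-0.795631: f=-1.609547 → u ← -0.795631 + 0.09·(-1.609547) = -0.940491
u(0.36) ≈ -0.9405

-0.9405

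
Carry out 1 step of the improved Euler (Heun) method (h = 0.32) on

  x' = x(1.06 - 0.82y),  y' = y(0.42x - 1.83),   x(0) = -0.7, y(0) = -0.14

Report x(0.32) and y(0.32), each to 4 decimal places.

Heun on (x,y): k1 = f(s_n, state_n); k2 = f(s_n + h, state_n + h·k1); state_{n+1} = state_n + (h/2)·(k1 + k2).
0.000000: (-0.700000, -0.140000)
  k1 = (-0.822360, 0.297360)
  predictor → (-0.963155, -0.044845)
  k2 = (-1.056362, 0.100207)
  → (-1.000596, -0.076389)
(x(0.32), y(0.32)) ≈ (-1.0006, -0.0764)

-1.0006, -0.0764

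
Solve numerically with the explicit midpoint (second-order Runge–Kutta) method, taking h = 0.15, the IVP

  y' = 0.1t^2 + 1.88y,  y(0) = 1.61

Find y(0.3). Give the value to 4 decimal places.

2.8137

Midpoint: k1 = f(t_n, y_n); k2 = f(t_n + h/2, y_n + (h/2)·k1); y_{n+1} = y_n + h·k2.
t=0.000000, y=1.610000:
  k1 = f(0.000000, 1.610000) = 3.026800
  k2 = f(0.075000, 1.837010) = 3.454141
  y ← 1.610000 + 0.15·3.454141 = 2.128121
t=0.150000, y=2.128121:
  k1 = f(0.150000, 2.128121) = 4.003118
  k2 = f(0.225000, 2.428355) = 4.570370
  y ← 2.128121 + 0.15·4.570370 = 2.813677
y(0.3) ≈ 2.8137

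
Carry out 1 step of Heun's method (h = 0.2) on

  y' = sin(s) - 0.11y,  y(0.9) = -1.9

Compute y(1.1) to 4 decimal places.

Heun: k1 = f(s_n, y_n); k2 = f(s_n + h, y_n + h·k1); y_{n+1} = y_n + (h/2)·(k1 + k2).
s=0.900000, y=-1.900000:
  k1 = f(0.900000, -1.900000) = 0.992327
  k2 = f(1.100000, -1.701535) = 1.078376
  y ← -1.900000 + (0.2/2)·(0.992327 + 1.078376) = -1.692930
y(1.1) ≈ -1.6929

-1.6929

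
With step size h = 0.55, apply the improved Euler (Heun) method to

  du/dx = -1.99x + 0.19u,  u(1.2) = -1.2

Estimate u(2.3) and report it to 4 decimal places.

Heun: k1 = f(x_n, u_n); k2 = f(x_n + h, u_n + h·k1); u_{n+1} = u_n + (h/2)·(k1 + k2).
x=1.200000, u=-1.200000:
  k1 = f(1.200000, -1.200000) = -2.616000
  k2 = f(1.750000, -2.638800) = -3.983872
  u ← -1.200000 + (0.55/2)·(-2.616000 + (-3.983872)) = -3.014965
x=1.750000, u=-3.014965:
  k1 = f(1.750000, -3.014965) = -4.055343
  k2 = f(2.300000, -5.245404) = -5.573627
  u ← -3.014965 + (0.55/2)·(-4.055343 + (-5.573627)) = -5.662932
u(2.3) ≈ -5.6629

-5.6629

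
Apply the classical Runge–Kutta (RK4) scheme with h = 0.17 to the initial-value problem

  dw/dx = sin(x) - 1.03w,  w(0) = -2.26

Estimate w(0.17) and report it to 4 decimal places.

-1.8834

RK4: k1 = f(x_n, w_n); k2 = f(x_n + h/2, w_n + (h/2)·k1); k3 = f(x_n + h/2, w_n + (h/2)·k2); k4 = f(x_n + h, w_n + h·k3); w_{n+1} = w_n + (h/6)·(k1 + 2k2 + 2k3 + k4).
x=0.000000, w=-2.260000:
  k1 = f(0.000000, -2.260000) = 2.327800
  k2 = f(0.085000, -2.062137) = 2.208899
  k3 = f(0.085000, -2.072244) = 2.219309
  k4 = f(0.170000, -1.882718) = 2.108381
  w ← -2.260000 + (0.17/6)·(k1 + 2k2 + 2k3 + k4) = -1.883376
w(0.17) ≈ -1.8834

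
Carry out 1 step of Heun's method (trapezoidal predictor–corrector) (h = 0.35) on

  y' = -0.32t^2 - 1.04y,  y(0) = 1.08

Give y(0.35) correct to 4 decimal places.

0.7516

Heun: k1 = f(t_n, y_n); k2 = f(t_n + h, y_n + h·k1); y_{n+1} = y_n + (h/2)·(k1 + k2).
t=0.000000, y=1.080000:
  k1 = f(0.000000, 1.080000) = -1.123200
  k2 = f(0.350000, 0.686880) = -0.753555
  y ← 1.080000 + (0.35/2)·(-1.123200 + (-0.753555)) = 0.751568
y(0.35) ≈ 0.7516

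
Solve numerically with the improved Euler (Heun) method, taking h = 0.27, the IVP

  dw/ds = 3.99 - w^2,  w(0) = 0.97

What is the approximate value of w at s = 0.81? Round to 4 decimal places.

1.8701

Heun: k1 = f(s_n, w_n); k2 = f(s_n + h, w_n + h·k1); w_{n+1} = w_n + (h/2)·(k1 + k2).
s=0.000000, w=0.970000:
  k1 = f(0.000000, 0.970000) = 3.049100
  k2 = f(0.270000, 1.793257) = 0.774229
  w ← 0.970000 + (0.27/2)·(3.049100 + 0.774229) = 1.486149
s=0.270000, w=1.486149:
  k1 = f(0.270000, 1.486149) = 1.781360
  k2 = f(0.540000, 1.967117) = 0.120452
  w ← 1.486149 + (0.27/2)·(1.781360 + 0.120452) = 1.742894
s=0.540000, w=1.742894:
  k1 = f(0.540000, 1.742894) = 0.952320
  k2 = f(0.810000, 2.000021) = -0.010082
  w ← 1.742894 + (0.27/2)·(0.952320 + (-0.010082)) = 1.870096
w(0.81) ≈ 1.8701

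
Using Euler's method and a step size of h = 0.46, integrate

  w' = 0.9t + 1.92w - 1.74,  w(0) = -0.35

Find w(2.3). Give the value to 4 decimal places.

Euler: w_{n+1} = w_n + h·f(t_n, w_n).
t=0.000000, w=-0.350000: f=-2.412000 → w ← -0.350000 + 0.46·(-2.412000) = -1.459520
t=0.460000, w=-1.459520: f=-4.128278 → w ← -1.459520 + 0.46·(-4.128278) = -3.358528
t=0.920000, w=-3.358528: f=-7.360374 → w ← -3.358528 + 0.46·(-7.360374) = -6.744300
t=1.380000, w=-6.744300: f=-13.447056 → w ← -6.744300 + 0.46·(-13.447056) = -12.929946
t=1.840000, w=-12.929946: f=-24.909496 → w ← -12.929946 + 0.46·(-24.909496) = -24.388314
w(2.3) ≈ -24.3883

-24.3883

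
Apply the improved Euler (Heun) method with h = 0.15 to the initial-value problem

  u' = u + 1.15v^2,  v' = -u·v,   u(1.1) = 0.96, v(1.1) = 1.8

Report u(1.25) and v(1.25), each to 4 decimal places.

Heun on (u,v): k1 = f(t_n, state_n); k2 = f(t_n + h, state_n + h·k1); state_{n+1} = state_n + (h/2)·(k1 + k2).
1.100000: (0.960000, 1.800000)
  k1 = (4.686000, -1.728000)
  predictor → (1.662900, 1.540800)
  k2 = (4.393074, -2.562196)
  → (1.640931, 1.478235)
(u(1.25), v(1.25)) ≈ (1.6409, 1.4782)

1.6409, 1.4782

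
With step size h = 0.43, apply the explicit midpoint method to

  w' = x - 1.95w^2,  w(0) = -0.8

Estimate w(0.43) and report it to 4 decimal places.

Midpoint: k1 = f(x_n, w_n); k2 = f(x_n + h/2, w_n + (h/2)·k1); w_{n+1} = w_n + h·k2.
x=0.000000, w=-0.800000:
  k1 = f(0.000000, -0.800000) = -1.248000
  k2 = f(0.215000, -1.068320) = -2.010550
  w ← -0.800000 + 0.43·(-2.010550) = -1.664536
w(0.43) ≈ -1.6645

-1.6645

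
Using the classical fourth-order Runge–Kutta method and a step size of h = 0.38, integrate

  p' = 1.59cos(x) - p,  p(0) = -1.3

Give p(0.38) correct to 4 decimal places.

-0.3997

RK4: k1 = f(x_n, p_n); k2 = f(x_n + h/2, p_n + (h/2)·k1); k3 = f(x_n + h/2, p_n + (h/2)·k2); k4 = f(x_n + h, p_n + h·k3); p_{n+1} = p_n + (h/6)·(k1 + 2k2 + 2k3 + k4).
x=0.000000, p=-1.300000:
  k1 = f(0.000000, -1.300000) = 2.890000
  k2 = f(0.190000, -0.750900) = 2.312287
  k3 = f(0.190000, -0.860666) = 2.422052
  k4 = f(0.380000, -0.379620) = 1.856197
  p ← -1.300000 + (0.38/6)·(k1 + 2k2 + 2k3 + k4) = -0.399725
p(0.38) ≈ -0.3997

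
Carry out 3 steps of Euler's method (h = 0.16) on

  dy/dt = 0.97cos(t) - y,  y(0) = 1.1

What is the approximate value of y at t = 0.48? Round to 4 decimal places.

Euler: y_{n+1} = y_n + h·f(t_n, y_n).
t=0.000000, y=1.100000: f=-0.130000 → y ← 1.100000 + 0.16·(-0.130000) = 1.079200
t=0.160000, y=1.079200: f=-0.121590 → y ← 1.079200 + 0.16·(-0.121590) = 1.059746
t=0.320000, y=1.059746: f=-0.138987 → y ← 1.059746 + 0.16·(-0.138987) = 1.037508
y(0.48) ≈ 1.0375

1.0375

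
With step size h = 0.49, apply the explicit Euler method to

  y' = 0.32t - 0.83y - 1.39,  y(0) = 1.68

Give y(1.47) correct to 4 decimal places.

-0.7748

Euler: y_{n+1} = y_n + h·f(t_n, y_n).
t=0.000000, y=1.680000: f=-2.784400 → y ← 1.680000 + 0.49·(-2.784400) = 0.315644
t=0.490000, y=0.315644: f=-1.495185 → y ← 0.315644 + 0.49·(-1.495185) = -0.416996
t=0.980000, y=-0.416996: f=-0.730293 → y ← -0.416996 + 0.49·(-0.730293) = -0.774840
y(1.47) ≈ -0.7748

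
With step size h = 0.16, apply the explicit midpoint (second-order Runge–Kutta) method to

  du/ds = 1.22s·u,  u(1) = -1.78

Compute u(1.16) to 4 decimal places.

-2.1919

Midpoint: k1 = f(s_n, u_n); k2 = f(s_n + h/2, u_n + (h/2)·k1); u_{n+1} = u_n + h·k2.
s=1.000000, u=-1.780000:
  k1 = f(1.000000, -1.780000) = -2.171600
  k2 = f(1.080000, -1.953728) = -2.574232
  u ← -1.780000 + 0.16·(-2.574232) = -2.191877
u(1.16) ≈ -2.1919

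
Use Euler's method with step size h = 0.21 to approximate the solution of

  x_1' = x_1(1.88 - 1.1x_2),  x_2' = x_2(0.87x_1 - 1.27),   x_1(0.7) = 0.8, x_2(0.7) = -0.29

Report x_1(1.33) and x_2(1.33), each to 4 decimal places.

2.4660, -0.2521

Euler on (x_1,x_2): x_1_{n+1} = x_1_n + h·x_1', x_2_{n+1} = x_2_n + h·x_2'.
0.700000: (0.800000, -0.290000); f=(1.759200, 0.166460) → (1.169432, -0.255043)
0.910000: (1.169432, -0.255043); f=(2.526614, 0.064422) → (1.700021, -0.241515)
1.120000: (1.700021, -0.241515); f=(3.647677, -0.050481) → (2.466033, -0.252116)
(x_1(1.33), x_2(1.33)) ≈ (2.4660, -0.2521)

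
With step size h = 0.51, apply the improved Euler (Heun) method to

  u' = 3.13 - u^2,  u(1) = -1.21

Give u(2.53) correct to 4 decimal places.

Heun: k1 = f(t_n, u_n); k2 = f(t_n + h, u_n + h·k1); u_{n+1} = u_n + (h/2)·(k1 + k2).
t=1.000000, u=-1.210000:
  k1 = f(1.000000, -1.210000) = 1.665900
  k2 = f(1.510000, -0.360391) = 3.000118
  u ← -1.210000 + (0.51/2)·(1.665900 + 3.000118) = -0.020165
t=1.510000, u=-0.020165:
  k1 = f(1.510000, -0.020165) = 3.129593
  k2 = f(2.020000, 1.575927) = 0.646453
  u ← -0.020165 + (0.51/2)·(3.129593 + 0.646453) = 0.942727
t=2.020000, u=0.942727:
  k1 = f(2.020000, 0.942727) = 2.241267
  k2 = f(2.530000, 2.085773) = -1.220447
  u ← 0.942727 + (0.51/2)·(2.241267 + (-1.220447)) = 1.203036
u(2.53) ≈ 1.2030

1.2030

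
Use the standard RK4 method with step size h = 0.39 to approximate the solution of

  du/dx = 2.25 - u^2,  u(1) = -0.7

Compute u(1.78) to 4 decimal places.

RK4: k1 = f(x_n, u_n); k2 = f(x_n + h/2, u_n + (h/2)·k1); k3 = f(x_n + h/2, u_n + (h/2)·k2); k4 = f(x_n + h, u_n + h·k3); u_{n+1} = u_n + (h/6)·(k1 + 2k2 + 2k3 + k4).
x=1.000000, u=-0.700000:
  k1 = f(1.000000, -0.700000) = 1.760000
  k2 = f(1.195000, -0.356800) = 2.122694
  k3 = f(1.195000, -0.286075) = 2.168161
  k4 = f(1.390000, 0.145583) = 2.228806
  u ← -0.700000 + (0.39/6)·(k1 + 2k2 + 2k3 + k4) = 0.117084
x=1.390000, u=0.117084:
  k1 = f(1.390000, 0.117084) = 2.236291
  k2 = f(1.585000, 0.553160) = 1.944014
  k3 = f(1.585000, 0.496166) = 2.003819
  k4 = f(1.780000, 0.898573) = 1.442567
  u ← 0.117084 + (0.39/6)·(k1 + 2k2 + 2k3 + k4) = 0.869428
u(1.78) ≈ 0.8694

0.8694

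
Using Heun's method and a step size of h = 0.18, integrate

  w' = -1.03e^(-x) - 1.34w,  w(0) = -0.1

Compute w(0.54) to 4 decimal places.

-0.3410

Heun: k1 = f(x_n, w_n); k2 = f(x_n + h, w_n + h·k1); w_{n+1} = w_n + (h/2)·(k1 + k2).
x=0.000000, w=-0.100000:
  k1 = f(0.000000, -0.100000) = -0.896000
  k2 = f(0.180000, -0.261280) = -0.510213
  w ← -0.100000 + (0.18/2)·(-0.896000 + (-0.510213)) = -0.226559
x=0.180000, w=-0.226559:
  k1 = f(0.180000, -0.226559) = -0.556739
  k2 = f(0.360000, -0.326772) = -0.280732
  w ← -0.226559 + (0.18/2)·(-0.556739 + (-0.280732)) = -0.301932
x=0.360000, w=-0.301932:
  k1 = f(0.360000, -0.301932) = -0.314018
  k2 = f(0.540000, -0.358455) = -0.119901
  w ← -0.301932 + (0.18/2)·(-0.314018 + (-0.119901)) = -0.340984
w(0.54) ≈ -0.3410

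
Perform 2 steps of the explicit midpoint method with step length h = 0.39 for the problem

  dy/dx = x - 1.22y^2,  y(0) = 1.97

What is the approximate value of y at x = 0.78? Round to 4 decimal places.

1.2306

Midpoint: k1 = f(x_n, y_n); k2 = f(x_n + h/2, y_n + (h/2)·k1); y_{n+1} = y_n + h·k2.
x=0.000000, y=1.970000:
  k1 = f(0.000000, 1.970000) = -4.734698
  k2 = f(0.195000, 1.046734) = -1.141695
  y ← 1.970000 + 0.39·(-1.141695) = 1.524739
x=0.390000, y=1.524739:
  k1 = f(0.390000, 1.524739) = -2.446291
  k2 = f(0.585000, 1.047712) = -0.754195
  y ← 1.524739 + 0.39·(-0.754195) = 1.230603
y(0.78) ≈ 1.2306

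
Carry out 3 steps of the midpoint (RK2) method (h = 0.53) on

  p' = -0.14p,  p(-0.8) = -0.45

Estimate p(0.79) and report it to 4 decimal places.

-0.3603

Midpoint: k1 = f(t_n, p_n); k2 = f(t_n + h/2, p_n + (h/2)·k1); p_{n+1} = p_n + h·k2.
t=-0.800000, p=-0.450000:
  k1 = f(-0.800000, -0.450000) = 0.063000
  k2 = f(-0.535000, -0.433305) = 0.060663
  p ← -0.450000 + 0.53·0.060663 = -0.417849
t=-0.270000, p=-0.417849:
  k1 = f(-0.270000, -0.417849) = 0.058499
  k2 = f(-0.005000, -0.402347) = 0.056329
  p ← -0.417849 + 0.53·0.056329 = -0.387995
t=0.260000, p=-0.387995:
  k1 = f(0.260000, -0.387995) = 0.054319
  k2 = f(0.525000, -0.373600) = 0.052304
  p ← -0.387995 + 0.53·0.052304 = -0.360274
p(0.79) ≈ -0.3603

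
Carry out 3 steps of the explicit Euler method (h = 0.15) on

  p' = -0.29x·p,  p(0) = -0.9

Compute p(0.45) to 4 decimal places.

-0.8825

Euler: p_{n+1} = p_n + h·f(x_n, p_n).
x=0.000000, p=-0.900000: f=0.000000 → p ← -0.900000 + 0.15·0.000000 = -0.900000
x=0.150000, p=-0.900000: f=0.039150 → p ← -0.900000 + 0.15·0.039150 = -0.894128
x=0.300000, p=-0.894128: f=0.077789 → p ← -0.894128 + 0.15·0.077789 = -0.882459
p(0.45) ≈ -0.8825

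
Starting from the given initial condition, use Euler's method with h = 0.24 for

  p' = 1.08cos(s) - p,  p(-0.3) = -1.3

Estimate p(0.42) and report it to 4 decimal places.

0.0240

Euler: p_{n+1} = p_n + h·f(s_n, p_n).
s=-0.300000, p=-1.300000: f=2.331763 → p ← -1.300000 + 0.24·2.331763 = -0.740377
s=-0.060000, p=-0.740377: f=1.818433 → p ← -0.740377 + 0.24·1.818433 = -0.303953
s=0.180000, p=-0.303953: f=1.366504 → p ← -0.303953 + 0.24·1.366504 = 0.024008
p(0.42) ≈ 0.0240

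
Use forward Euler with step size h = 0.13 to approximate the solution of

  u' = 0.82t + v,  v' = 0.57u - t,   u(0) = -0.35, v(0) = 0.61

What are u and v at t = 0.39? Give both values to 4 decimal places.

Euler on (u,v): u_{n+1} = u_n + h·u', v_{n+1} = v_n + h·v'.
0.000000: (-0.350000, 0.610000); f=(0.610000, -0.199500) → (-0.270700, 0.584065)
0.130000: (-0.270700, 0.584065); f=(0.690665, -0.284299) → (-0.180914, 0.547106)
0.260000: (-0.180914, 0.547106); f=(0.760306, -0.363121) → (-0.082074, 0.499900)
(u(0.39), v(0.39)) ≈ (-0.0821, 0.4999)

-0.0821, 0.4999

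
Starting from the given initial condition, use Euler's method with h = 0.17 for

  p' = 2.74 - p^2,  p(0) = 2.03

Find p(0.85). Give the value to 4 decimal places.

1.6600

Euler: p_{n+1} = p_n + h·f(x_n, p_n).
x=0.000000, p=2.030000: f=-1.380900 → p ← 2.030000 + 0.17·(-1.380900) = 1.795247
x=0.170000, p=1.795247: f=-0.482912 → p ← 1.795247 + 0.17·(-0.482912) = 1.713152
x=0.340000, p=1.713152: f=-0.194890 → p ← 1.713152 + 0.17·(-0.194890) = 1.680021
x=0.510000, p=1.680021: f=-0.082470 → p ← 1.680021 + 0.17·(-0.082470) = 1.666001
x=0.680000, p=1.666001: f=-0.035559 → p ← 1.666001 + 0.17·(-0.035559) = 1.659956
p(0.85) ≈ 1.6600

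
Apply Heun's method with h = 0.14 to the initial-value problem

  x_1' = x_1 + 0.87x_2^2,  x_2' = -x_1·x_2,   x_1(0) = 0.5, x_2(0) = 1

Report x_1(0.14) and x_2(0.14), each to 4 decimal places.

Heun on (x_1,x_2): k1 = f(t_n, state_n); k2 = f(t_n + h, state_n + h·k1); state_{n+1} = state_n + (h/2)·(k1 + k2).
0.000000: (0.500000, 1.000000)
  k1 = (1.370000, -0.500000)
  predictor → (0.691800, 0.930000)
  k2 = (1.444263, -0.643374)
  → (0.696998, 0.919964)
(x_1(0.14), x_2(0.14)) ≈ (0.6970, 0.9200)

0.6970, 0.9200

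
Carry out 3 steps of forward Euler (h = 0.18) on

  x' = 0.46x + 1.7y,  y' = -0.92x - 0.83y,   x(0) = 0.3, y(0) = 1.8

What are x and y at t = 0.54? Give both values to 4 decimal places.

Euler on (x,y): x_{n+1} = x_n + h·x', y_{n+1} = y_n + h·y'.
0.000000: (0.300000, 1.800000); f=(3.198000, -1.770000) → (0.875640, 1.481400)
0.180000: (0.875640, 1.481400); f=(2.921174, -2.035151) → (1.401451, 1.115073)
0.360000: (1.401451, 1.115073); f=(2.540291, -2.214846) → (1.858704, 0.716401)
(x(0.54), y(0.54)) ≈ (1.8587, 0.7164)

1.8587, 0.7164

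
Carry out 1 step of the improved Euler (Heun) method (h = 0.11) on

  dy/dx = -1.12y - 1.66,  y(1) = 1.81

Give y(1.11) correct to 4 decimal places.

Heun: k1 = f(x_n, y_n); k2 = f(x_n + h, y_n + h·k1); y_{n+1} = y_n + (h/2)·(k1 + k2).
x=1.000000, y=1.810000:
  k1 = f(1.000000, 1.810000) = -3.687200
  k2 = f(1.110000, 1.404408) = -3.232937
  y ← 1.810000 + (0.11/2)·(-3.687200 + (-3.232937)) = 1.429392
y(1.11) ≈ 1.4294

1.4294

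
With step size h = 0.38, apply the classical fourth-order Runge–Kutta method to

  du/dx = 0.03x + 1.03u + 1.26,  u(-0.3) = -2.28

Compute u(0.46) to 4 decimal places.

RK4: k1 = f(x_n, u_n); k2 = f(x_n + h/2, u_n + (h/2)·k1); k3 = f(x_n + h/2, u_n + (h/2)·k2); k4 = f(x_n + h, u_n + h·k3); u_{n+1} = u_n + (h/6)·(k1 + 2k2 + 2k3 + k4).
x=-0.300000, u=-2.280000:
  k1 = f(-0.300000, -2.280000) = -1.097400
  k2 = f(-0.110000, -2.488506) = -1.306461
  k3 = f(-0.110000, -2.528228) = -1.347374
  k4 = f(0.080000, -2.792002) = -1.613362
  u ← -2.280000 + (0.38/6)·(k1 + 2k2 + 2k3 + k4) = -2.787834
x=0.080000, u=-2.787834:
  k1 = f(0.080000, -2.787834) = -1.609069
  k2 = f(0.270000, -3.093557) = -1.918264
  k3 = f(0.270000, -3.152304) = -1.978773
  k4 = f(0.460000, -3.539768) = -2.372161
  u ← -2.787834 + (0.38/6)·(k1 + 2k2 + 2k3 + k4) = -3.533603
u(0.46) ≈ -3.5336

-3.5336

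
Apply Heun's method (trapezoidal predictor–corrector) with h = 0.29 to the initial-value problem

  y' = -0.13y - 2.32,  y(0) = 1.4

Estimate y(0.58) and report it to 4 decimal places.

Heun: k1 = f(x_n, y_n); k2 = f(x_n + h, y_n + h·k1); y_{n+1} = y_n + (h/2)·(k1 + k2).
x=0.000000, y=1.400000:
  k1 = f(0.000000, 1.400000) = -2.502000
  k2 = f(0.290000, 0.674420) = -2.407675
  y ← 1.400000 + (0.29/2)·(-2.502000 + (-2.407675)) = 0.688097
x=0.290000, y=0.688097:
  k1 = f(0.290000, 0.688097) = -2.409453
  k2 = f(0.580000, -0.010644) = -2.318616
  y ← 0.688097 + (0.29/2)·(-2.409453 + (-2.318616)) = 0.002527
y(0.58) ≈ 0.0025

0.0025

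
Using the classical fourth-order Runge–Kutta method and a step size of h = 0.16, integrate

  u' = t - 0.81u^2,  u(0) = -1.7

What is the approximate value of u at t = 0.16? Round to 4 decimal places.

RK4: k1 = f(t_n, u_n); k2 = f(t_n + h/2, u_n + (h/2)·k1); k3 = f(t_n + h/2, u_n + (h/2)·k2); k4 = f(t_n + h, u_n + h·k3); u_{n+1} = u_n + (h/6)·(k1 + 2k2 + 2k3 + k4).
t=0.000000, u=-1.700000:
  k1 = f(0.000000, -1.700000) = -2.340900
  k2 = f(0.080000, -1.887272) = -2.805054
  k3 = f(0.080000, -1.924404) = -2.919699
  k4 = f(0.160000, -2.167152) = -3.644203
  u ← -1.700000 + (0.16/6)·(k1 + 2k2 + 2k3 + k4) = -2.164923
u(0.16) ≈ -2.1649

-2.1649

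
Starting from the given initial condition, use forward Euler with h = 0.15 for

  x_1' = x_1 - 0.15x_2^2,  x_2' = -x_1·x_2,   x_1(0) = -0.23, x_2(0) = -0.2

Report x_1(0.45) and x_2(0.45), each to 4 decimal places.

Euler on (x_1,x_2): x_1_{n+1} = x_1_n + h·x_1', x_2_{n+1} = x_2_n + h·x_2'.
0.000000: (-0.230000, -0.200000); f=(-0.236000, -0.046000) → (-0.265400, -0.206900)
0.150000: (-0.265400, -0.206900); f=(-0.271821, -0.054911) → (-0.306173, -0.215137)
0.300000: (-0.306173, -0.215137); f=(-0.313116, -0.065869) → (-0.353141, -0.225017)
(x_1(0.45), x_2(0.45)) ≈ (-0.3531, -0.2250)

-0.3531, -0.2250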